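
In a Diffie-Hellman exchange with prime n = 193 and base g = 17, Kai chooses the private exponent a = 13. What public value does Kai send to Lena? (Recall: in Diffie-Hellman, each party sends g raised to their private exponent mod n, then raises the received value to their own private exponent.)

Public value = 17^13 mod 193.
17^1 ≡ 17 (mod 193)
17^2 = (17^1)^2 ≡ 17^2 = 289 ≡ 96 (mod 193)
17^4 = (17^2)^2 ≡ 96^2 = 9216 ≡ 145 (mod 193)
17^8 = (17^4)^2 ≡ 145^2 = 21025 ≡ 181 (mod 193)
17^13 = 17^8 · 17^4 · 17^1 ≡ 181 · 145 · 17 ≡ 142 (mod 193).

142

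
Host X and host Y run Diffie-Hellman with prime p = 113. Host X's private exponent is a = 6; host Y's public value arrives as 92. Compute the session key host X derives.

Shared key K = 92^6 mod 113.
92^1 ≡ 92 (mod 113)
92^2 = (92^1)^2 ≡ 92^2 = 8464 ≡ 102 (mod 113)
92^4 = (92^2)^2 ≡ 102^2 = 10404 ≡ 8 (mod 113)
92^6 = 92^4 · 92^2 ≡ 8 · 102 ≡ 25 (mod 113).

25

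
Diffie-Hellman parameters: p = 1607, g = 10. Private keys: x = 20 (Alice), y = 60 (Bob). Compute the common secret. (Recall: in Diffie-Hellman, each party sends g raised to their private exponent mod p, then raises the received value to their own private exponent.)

905

Alice sends A = g^x mod p = 10^20 mod 1607.
10^1 ≡ 10 (mod 1607)
10^2 = (10^1)^2 ≡ 10^2 = 100 ≡ 100 (mod 1607)
10^4 = (10^2)^2 ≡ 100^2 = 10000 ≡ 358 (mod 1607)
10^8 = (10^4)^2 ≡ 358^2 = 128164 ≡ 1211 (mod 1607)
10^16 = (10^8)^2 ≡ 1211^2 = 1466521 ≡ 937 (mod 1607)
10^20 = 10^16 · 10^4 ≡ 937 · 358 ≡ 1190 (mod 1607).
So A = 1190. Bob then computes K = A^y mod p = 1190^60 mod 1607.
1190^1 ≡ 1190 (mod 1607)
1190^2 = (1190^1)^2 ≡ 1190^2 = 1416100 ≡ 333 (mod 1607)
1190^4 = (1190^2)^2 ≡ 333^2 = 110889 ≡ 6 (mod 1607)
1190^8 = (1190^4)^2 ≡ 6^2 = 36 ≡ 36 (mod 1607)
1190^16 = (1190^8)^2 ≡ 36^2 = 1296 ≡ 1296 (mod 1607)
1190^32 = (1190^16)^2 ≡ 1296^2 = 1679616 ≡ 301 (mod 1607)
1190^60 = 1190^32 · 1190^16 · 1190^8 · 1190^4 ≡ 301 · 1296 · 36 · 6 ≡ 905 (mod 1607).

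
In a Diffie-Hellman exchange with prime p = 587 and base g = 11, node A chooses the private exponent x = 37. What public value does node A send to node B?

471

Public value = 11^37 mod 587.
11^1 ≡ 11 (mod 587)
11^2 = (11^1)^2 ≡ 11^2 = 121 ≡ 121 (mod 587)
11^4 = (11^2)^2 ≡ 121^2 = 14641 ≡ 553 (mod 587)
11^8 = (11^4)^2 ≡ 553^2 = 305809 ≡ 569 (mod 587)
11^16 = (11^8)^2 ≡ 569^2 = 323761 ≡ 324 (mod 587)
11^32 = (11^16)^2 ≡ 324^2 = 104976 ≡ 490 (mod 587)
11^37 = 11^32 · 11^4 · 11^1 ≡ 490 · 553 · 11 ≡ 471 (mod 587).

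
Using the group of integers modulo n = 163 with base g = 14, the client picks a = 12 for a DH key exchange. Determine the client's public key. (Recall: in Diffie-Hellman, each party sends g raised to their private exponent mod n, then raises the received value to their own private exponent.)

61

Public value = 14^12 (mod 163).
14^1 ≡ 14 (mod 163)
14^2 = (14^1)^2 ≡ 14^2 = 196 ≡ 33 (mod 163)
14^4 = (14^2)^2 ≡ 33^2 = 1089 ≡ 111 (mod 163)
14^8 = (14^4)^2 ≡ 111^2 = 12321 ≡ 96 (mod 163)
14^12 = 14^8 · 14^4 ≡ 96 · 111 ≡ 61 (mod 163).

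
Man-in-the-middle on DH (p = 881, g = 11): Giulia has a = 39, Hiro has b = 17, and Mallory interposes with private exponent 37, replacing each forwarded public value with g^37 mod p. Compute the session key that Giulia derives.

840

Giulia receives Mallory's public value M = 11^37 mod 881 instead of the honest one.
11^1 ≡ 11 (mod 881)
11^2 = (11^1)^2 ≡ 11^2 = 121 ≡ 121 (mod 881)
11^4 = (11^2)^2 ≡ 121^2 = 14641 ≡ 545 (mod 881)
11^8 = (11^4)^2 ≡ 545^2 = 297025 ≡ 128 (mod 881)
11^16 = (11^8)^2 ≡ 128^2 = 16384 ≡ 526 (mod 881)
11^32 = (11^16)^2 ≡ 526^2 = 276676 ≡ 42 (mod 881)
11^37 = 11^32 · 11^4 · 11^1 ≡ 42 · 545 · 11 ≡ 705 (mod 881).
So M = 705. Giulia computes K = M^39 mod 881.
705^1 ≡ 705 (mod 881)
705^2 = (705^1)^2 ≡ 705^2 = 497025 ≡ 141 (mod 881)
705^4 = (705^2)^2 ≡ 141^2 = 19881 ≡ 499 (mod 881)
705^8 = (705^4)^2 ≡ 499^2 = 249001 ≡ 559 (mod 881)
705^16 = (705^8)^2 ≡ 559^2 = 312481 ≡ 607 (mod 881)
705^32 = (705^16)^2 ≡ 607^2 = 368449 ≡ 191 (mod 881)
705^39 = 705^32 · 705^4 · 705^2 · 705^1 ≡ 191 · 499 · 141 · 705 ≡ 840 (mod 881).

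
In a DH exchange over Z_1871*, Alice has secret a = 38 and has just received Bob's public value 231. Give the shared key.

Shared key K = 231^38 mod 1871.
231^1 ≡ 231 (mod 1871)
231^2 = (231^1)^2 ≡ 231^2 = 53361 ≡ 973 (mod 1871)
231^4 = (231^2)^2 ≡ 973^2 = 946729 ≡ 3 (mod 1871)
231^8 = (231^4)^2 ≡ 3^2 = 9 ≡ 9 (mod 1871)
231^16 = (231^8)^2 ≡ 9^2 = 81 ≡ 81 (mod 1871)
231^32 = (231^16)^2 ≡ 81^2 = 6561 ≡ 948 (mod 1871)
231^38 = 231^32 · 231^4 · 231^2 ≡ 948 · 3 · 973 ≡ 3 (mod 1871).

3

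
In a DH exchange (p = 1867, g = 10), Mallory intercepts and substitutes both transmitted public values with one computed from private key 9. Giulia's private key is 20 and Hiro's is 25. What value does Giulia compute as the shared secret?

1317

Giulia receives Mallory's public value M = 10^9 mod 1867 instead of the honest one.
10^1 ≡ 10 (mod 1867)
10^2 = (10^1)^2 ≡ 10^2 = 100 ≡ 100 (mod 1867)
10^4 = (10^2)^2 ≡ 100^2 = 10000 ≡ 665 (mod 1867)
10^8 = (10^4)^2 ≡ 665^2 = 442225 ≡ 1613 (mod 1867)
10^9 = 10^8 · 10^1 ≡ 1613 · 10 ≡ 1194 (mod 1867).
So M = 1194. Giulia computes K = M^20 mod 1867.
1194^1 ≡ 1194 (mod 1867)
1194^2 = (1194^1)^2 ≡ 1194^2 = 1425636 ≡ 1115 (mod 1867)
1194^4 = (1194^2)^2 ≡ 1115^2 = 1243225 ≡ 1670 (mod 1867)
1194^8 = (1194^4)^2 ≡ 1670^2 = 2788900 ≡ 1469 (mod 1867)
1194^16 = (1194^8)^2 ≡ 1469^2 = 2157961 ≡ 1576 (mod 1867)
1194^20 = 1194^16 · 1194^4 ≡ 1576 · 1670 ≡ 1317 (mod 1867).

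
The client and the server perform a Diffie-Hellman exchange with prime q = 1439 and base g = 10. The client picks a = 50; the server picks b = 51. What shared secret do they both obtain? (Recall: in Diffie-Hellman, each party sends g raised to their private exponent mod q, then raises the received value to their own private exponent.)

637

The client sends A = g^a mod q = 10^50 mod 1439.
10^1 ≡ 10 (mod 1439)
10^2 = (10^1)^2 ≡ 10^2 = 100 ≡ 100 (mod 1439)
10^4 = (10^2)^2 ≡ 100^2 = 10000 ≡ 1366 (mod 1439)
10^8 = (10^4)^2 ≡ 1366^2 = 1865956 ≡ 1012 (mod 1439)
10^16 = (10^8)^2 ≡ 1012^2 = 1024144 ≡ 1015 (mod 1439)
10^32 = (10^16)^2 ≡ 1015^2 = 1030225 ≡ 1340 (mod 1439)
10^50 = 10^32 · 10^16 · 10^2 ≡ 1340 · 1015 · 100 ≡ 37 (mod 1439).
So A = 37. The server then computes K = A^b mod q = 37^51 mod 1439.
37^1 ≡ 37 (mod 1439)
37^2 = (37^1)^2 ≡ 37^2 = 1369 ≡ 1369 (mod 1439)
37^4 = (37^2)^2 ≡ 1369^2 = 1874161 ≡ 583 (mod 1439)
37^8 = (37^4)^2 ≡ 583^2 = 339889 ≡ 285 (mod 1439)
37^16 = (37^8)^2 ≡ 285^2 = 81225 ≡ 641 (mod 1439)
37^32 = (37^16)^2 ≡ 641^2 = 410881 ≡ 766 (mod 1439)
37^51 = 37^32 · 37^16 · 37^2 · 37^1 ≡ 766 · 641 · 1369 · 37 ≡ 637 (mod 1439).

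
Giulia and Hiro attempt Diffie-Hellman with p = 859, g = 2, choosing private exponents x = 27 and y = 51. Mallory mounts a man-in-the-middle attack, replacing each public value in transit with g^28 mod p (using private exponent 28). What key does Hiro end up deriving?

Hiro receives Mallory's public value M = 2^28 mod 859 instead of the honest one.
2^1 ≡ 2 (mod 859)
2^2 = (2^1)^2 ≡ 2^2 = 4 ≡ 4 (mod 859)
2^4 = (2^2)^2 ≡ 4^2 = 16 ≡ 16 (mod 859)
2^8 = (2^4)^2 ≡ 16^2 = 256 ≡ 256 (mod 859)
2^16 = (2^8)^2 ≡ 256^2 = 65536 ≡ 252 (mod 859)
2^28 = 2^16 · 2^8 · 2^4 ≡ 252 · 256 · 16 ≡ 533 (mod 859).
So M = 533. Hiro computes K = M^51 mod 859.
533^1 ≡ 533 (mod 859)
533^2 = (533^1)^2 ≡ 533^2 = 284089 ≡ 619 (mod 859)
533^4 = (533^2)^2 ≡ 619^2 = 383161 ≡ 47 (mod 859)
533^8 = (533^4)^2 ≡ 47^2 = 2209 ≡ 491 (mod 859)
533^16 = (533^8)^2 ≡ 491^2 = 241081 ≡ 561 (mod 859)
533^32 = (533^16)^2 ≡ 561^2 = 314721 ≡ 327 (mod 859)
533^51 = 533^32 · 533^16 · 533^2 · 533^1 ≡ 327 · 561 · 619 · 533 ≡ 579 (mod 859).

579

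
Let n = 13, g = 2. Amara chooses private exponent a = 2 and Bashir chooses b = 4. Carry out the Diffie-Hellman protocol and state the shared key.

9

Amara sends A = g^a mod n = 2^2 mod 13.
2^1 ≡ 2 (mod 13)
2^2 = (2^1)^2 ≡ 2^2 = 4 ≡ 4 (mod 13)
So A = 4. Bashir then computes K = A^b mod n = 4^4 mod 13.
4^1 ≡ 4 (mod 13)
4^2 = (4^1)^2 ≡ 4^2 = 16 ≡ 3 (mod 13)
4^4 = (4^2)^2 ≡ 3^2 = 9 ≡ 9 (mod 13)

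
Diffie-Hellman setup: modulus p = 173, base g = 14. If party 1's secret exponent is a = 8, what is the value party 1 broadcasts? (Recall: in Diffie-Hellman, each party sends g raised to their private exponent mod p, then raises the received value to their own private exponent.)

Public value = 14^8 mod 173.
14^1 ≡ 14 (mod 173)
14^2 = (14^1)^2 ≡ 14^2 = 196 ≡ 23 (mod 173)
14^4 = (14^2)^2 ≡ 23^2 = 529 ≡ 10 (mod 173)
14^8 = (14^4)^2 ≡ 10^2 = 100 ≡ 100 (mod 173)

100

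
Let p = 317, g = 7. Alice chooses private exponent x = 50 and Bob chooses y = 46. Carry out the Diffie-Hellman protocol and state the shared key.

Alice sends A = g^x mod p = 7^50 mod 317.
7^1 ≡ 7 (mod 317)
7^2 = (7^1)^2 ≡ 7^2 = 49 ≡ 49 (mod 317)
7^4 = (7^2)^2 ≡ 49^2 = 2401 ≡ 182 (mod 317)
7^8 = (7^4)^2 ≡ 182^2 = 33124 ≡ 156 (mod 317)
7^16 = (7^8)^2 ≡ 156^2 = 24336 ≡ 244 (mod 317)
7^32 = (7^16)^2 ≡ 244^2 = 59536 ≡ 257 (mod 317)
7^50 = 7^32 · 7^16 · 7^2 ≡ 257 · 244 · 49 ≡ 11 (mod 317).
So A = 11. Bob then computes K = A^y mod p = 11^46 mod 317.
11^1 ≡ 11 (mod 317)
11^2 = (11^1)^2 ≡ 11^2 = 121 ≡ 121 (mod 317)
11^4 = (11^2)^2 ≡ 121^2 = 14641 ≡ 59 (mod 317)
11^8 = (11^4)^2 ≡ 59^2 = 3481 ≡ 311 (mod 317)
11^16 = (11^8)^2 ≡ 311^2 = 96721 ≡ 36 (mod 317)
11^32 = (11^16)^2 ≡ 36^2 = 1296 ≡ 28 (mod 317)
11^46 = 11^32 · 11^8 · 11^4 · 11^2 ≡ 28 · 311 · 59 · 121 ≡ 176 (mod 317).

176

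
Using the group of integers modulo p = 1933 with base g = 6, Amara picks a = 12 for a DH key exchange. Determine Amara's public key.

108

Public value = 6^12 mod 1933.
6^1 ≡ 6 (mod 1933)
6^2 = (6^1)^2 ≡ 6^2 = 36 ≡ 36 (mod 1933)
6^4 = (6^2)^2 ≡ 36^2 = 1296 ≡ 1296 (mod 1933)
6^8 = (6^4)^2 ≡ 1296^2 = 1679616 ≡ 1772 (mod 1933)
6^12 = 6^8 · 6^4 ≡ 1772 · 1296 ≡ 108 (mod 1933).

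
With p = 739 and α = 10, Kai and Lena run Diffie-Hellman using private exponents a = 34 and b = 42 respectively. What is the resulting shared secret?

Lena sends B = α^b mod p = 10^42 mod 739.
10^1 ≡ 10 (mod 739)
10^2 = (10^1)^2 ≡ 10^2 = 100 ≡ 100 (mod 739)
10^4 = (10^2)^2 ≡ 100^2 = 10000 ≡ 393 (mod 739)
10^8 = (10^4)^2 ≡ 393^2 = 154449 ≡ 737 (mod 739)
10^16 = (10^8)^2 ≡ 737^2 = 543169 ≡ 4 (mod 739)
10^32 = (10^16)^2 ≡ 4^2 = 16 ≡ 16 (mod 739)
10^42 = 10^32 · 10^8 · 10^2 ≡ 16 · 737 · 100 ≡ 495 (mod 739).
So B = 495. Kai then computes K = B^a mod p = 495^34 mod 739.
495^1 ≡ 495 (mod 739)
495^2 = (495^1)^2 ≡ 495^2 = 245025 ≡ 416 (mod 739)
495^4 = (495^2)^2 ≡ 416^2 = 173056 ≡ 130 (mod 739)
495^8 = (495^4)^2 ≡ 130^2 = 16900 ≡ 642 (mod 739)
495^16 = (495^8)^2 ≡ 642^2 = 412164 ≡ 541 (mod 739)
495^32 = (495^16)^2 ≡ 541^2 = 292681 ≡ 37 (mod 739)
495^34 = 495^32 · 495^2 ≡ 37 · 416 ≡ 612 (mod 739).

612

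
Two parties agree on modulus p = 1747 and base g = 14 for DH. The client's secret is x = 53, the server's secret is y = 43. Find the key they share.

1616

The server sends B = g^y mod p = 14^43 mod 1747.
14^1 ≡ 14 (mod 1747)
14^2 = (14^1)^2 ≡ 14^2 = 196 ≡ 196 (mod 1747)
14^4 = (14^2)^2 ≡ 196^2 = 38416 ≡ 1729 (mod 1747)
14^8 = (14^4)^2 ≡ 1729^2 = 2989441 ≡ 324 (mod 1747)
14^16 = (14^8)^2 ≡ 324^2 = 104976 ≡ 156 (mod 1747)
14^32 = (14^16)^2 ≡ 156^2 = 24336 ≡ 1625 (mod 1747)
14^43 = 14^32 · 14^8 · 14^2 · 14^1 ≡ 1625 · 324 · 196 · 14 ≡ 1157 (mod 1747).
So B = 1157. The client then computes K = B^x mod p = 1157^53 mod 1747.
1157^1 ≡ 1157 (mod 1747)
1157^2 = (1157^1)^2 ≡ 1157^2 = 1338649 ≡ 447 (mod 1747)
1157^4 = (1157^2)^2 ≡ 447^2 = 199809 ≡ 651 (mod 1747)
1157^8 = (1157^4)^2 ≡ 651^2 = 423801 ≡ 1027 (mod 1747)
1157^16 = (1157^8)^2 ≡ 1027^2 = 1054729 ≡ 1288 (mod 1747)
1157^32 = (1157^16)^2 ≡ 1288^2 = 1658944 ≡ 1041 (mod 1747)
1157^53 = 1157^32 · 1157^16 · 1157^4 · 1157^1 ≡ 1041 · 1288 · 651 · 1157 ≡ 1616 (mod 1747).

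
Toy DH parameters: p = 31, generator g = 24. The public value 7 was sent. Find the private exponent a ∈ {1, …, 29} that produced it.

16

Try successive powers of 24 modulo 31:
24^1 ≡ 24
24^2 ≡ 18
24^3 ≡ 29
24^4 ≡ 14
24^5 ≡ 26
24^6 ≡ 4
24^7 ≡ 3
24^8 ≡ 10
24^9 ≡ 23
24^10 ≡ 25
24^11 ≡ 11
24^12 ≡ 16
24^13 ≡ 12
24^14 ≡ 9
24^15 ≡ 30
24^16 ≡ 7
Found: a = 16.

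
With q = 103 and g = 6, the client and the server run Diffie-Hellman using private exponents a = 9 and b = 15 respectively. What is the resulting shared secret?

42

The server sends B = g^b mod q = 6^15 mod 103.
6^1 ≡ 6 (mod 103)
6^2 = (6^1)^2 ≡ 6^2 = 36 ≡ 36 (mod 103)
6^4 = (6^2)^2 ≡ 36^2 = 1296 ≡ 60 (mod 103)
6^8 = (6^4)^2 ≡ 60^2 = 3600 ≡ 98 (mod 103)
6^15 = 6^8 · 6^4 · 6^2 · 6^1 ≡ 98 · 60 · 36 · 6 ≡ 90 (mod 103).
So B = 90. The client then computes K = B^a mod q = 90^9 mod 103.
90^1 ≡ 90 (mod 103)
90^2 = (90^1)^2 ≡ 90^2 = 8100 ≡ 66 (mod 103)
90^4 = (90^2)^2 ≡ 66^2 = 4356 ≡ 30 (mod 103)
90^8 = (90^4)^2 ≡ 30^2 = 900 ≡ 76 (mod 103)
90^9 = 90^8 · 90^1 ≡ 76 · 90 ≡ 42 (mod 103).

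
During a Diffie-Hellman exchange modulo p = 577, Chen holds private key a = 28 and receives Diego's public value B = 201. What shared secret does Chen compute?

Shared key K = 201^28 mod 577.
201^1 ≡ 201 (mod 577)
201^2 = (201^1)^2 ≡ 201^2 = 40401 ≡ 11 (mod 577)
201^4 = (201^2)^2 ≡ 11^2 = 121 ≡ 121 (mod 577)
201^8 = (201^4)^2 ≡ 121^2 = 14641 ≡ 216 (mod 577)
201^16 = (201^8)^2 ≡ 216^2 = 46656 ≡ 496 (mod 577)
201^28 = 201^16 · 201^8 · 201^4 ≡ 496 · 216 · 121 ≡ 574 (mod 577).

574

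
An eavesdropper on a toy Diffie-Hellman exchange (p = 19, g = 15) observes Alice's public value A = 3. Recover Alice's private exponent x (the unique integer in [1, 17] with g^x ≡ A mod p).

11

Try successive powers of 15 modulo 19:
15^1 ≡ 15
15^2 ≡ 16
15^3 ≡ 12
15^4 ≡ 9
15^5 ≡ 2
15^6 ≡ 11
15^7 ≡ 13
15^8 ≡ 5
15^9 ≡ 18
15^10 ≡ 4
15^11 ≡ 3
Found: x = 11.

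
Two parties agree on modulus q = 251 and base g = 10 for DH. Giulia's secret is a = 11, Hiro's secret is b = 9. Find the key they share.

Hiro sends B = g^b mod q = 10^9 mod 251.
10^1 ≡ 10 (mod 251)
10^2 = (10^1)^2 ≡ 10^2 = 100 ≡ 100 (mod 251)
10^4 = (10^2)^2 ≡ 100^2 = 10000 ≡ 211 (mod 251)
10^8 = (10^4)^2 ≡ 211^2 = 44521 ≡ 94 (mod 251)
10^9 = 10^8 · 10^1 ≡ 94 · 10 ≡ 187 (mod 251).
So B = 187. Giulia then computes K = B^a mod q = 187^11 mod 251.
187^1 ≡ 187 (mod 251)
187^2 = (187^1)^2 ≡ 187^2 = 34969 ≡ 80 (mod 251)
187^4 = (187^2)^2 ≡ 80^2 = 6400 ≡ 125 (mod 251)
187^8 = (187^4)^2 ≡ 125^2 = 15625 ≡ 63 (mod 251)
187^11 = 187^8 · 187^2 · 187^1 ≡ 63 · 80 · 187 ≡ 226 (mod 251).

226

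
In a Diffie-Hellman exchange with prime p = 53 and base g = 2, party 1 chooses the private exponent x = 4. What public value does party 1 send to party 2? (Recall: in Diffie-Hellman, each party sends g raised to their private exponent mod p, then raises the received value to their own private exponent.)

16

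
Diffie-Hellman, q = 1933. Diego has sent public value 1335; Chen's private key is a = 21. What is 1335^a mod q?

1335

Shared key K = 1335^21 mod 1933.
1335^1 ≡ 1335 (mod 1933)
1335^2 = (1335^1)^2 ≡ 1335^2 = 1782225 ≡ 1932 (mod 1933)
1335^4 = (1335^2)^2 ≡ 1932^2 = 3732624 ≡ 1 (mod 1933)
1335^8 = (1335^4)^2 ≡ 1^2 = 1 ≡ 1 (mod 1933)
1335^16 = (1335^8)^2 ≡ 1^2 = 1 ≡ 1 (mod 1933)
1335^21 = 1335^16 · 1335^4 · 1335^1 ≡ 1 · 1 · 1335 ≡ 1335 (mod 1933).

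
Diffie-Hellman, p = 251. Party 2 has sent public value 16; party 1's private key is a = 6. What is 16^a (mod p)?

Shared key K = 16^6 mod 251.
16^1 ≡ 16 (mod 251)
16^2 = (16^1)^2 ≡ 16^2 = 256 ≡ 5 (mod 251)
16^4 = (16^2)^2 ≡ 5^2 = 25 ≡ 25 (mod 251)
16^6 = 16^4 · 16^2 ≡ 25 · 5 ≡ 125 (mod 251).

125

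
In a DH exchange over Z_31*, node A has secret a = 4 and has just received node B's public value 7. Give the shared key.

14

Shared key K = 7^4 mod 31.
7^1 ≡ 7 (mod 31)
7^2 = (7^1)^2 ≡ 7^2 = 49 ≡ 18 (mod 31)
7^4 = (7^2)^2 ≡ 18^2 = 324 ≡ 14 (mod 31)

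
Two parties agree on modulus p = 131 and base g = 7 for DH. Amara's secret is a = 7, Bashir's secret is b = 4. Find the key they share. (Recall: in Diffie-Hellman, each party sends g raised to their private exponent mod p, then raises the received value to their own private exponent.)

Bashir sends B = g^b mod p = 7^4 mod 131.
7^1 ≡ 7 (mod 131)
7^2 = (7^1)^2 ≡ 7^2 = 49 ≡ 49 (mod 131)
7^4 = (7^2)^2 ≡ 49^2 = 2401 ≡ 43 (mod 131)
So B = 43. Amara then computes K = B^a mod p = 43^7 mod 131.
43^1 ≡ 43 (mod 131)
43^2 = (43^1)^2 ≡ 43^2 = 1849 ≡ 15 (mod 131)
43^4 = (43^2)^2 ≡ 15^2 = 225 ≡ 94 (mod 131)
43^7 = 43^4 · 43^2 · 43^1 ≡ 94 · 15 · 43 ≡ 108 (mod 131).

108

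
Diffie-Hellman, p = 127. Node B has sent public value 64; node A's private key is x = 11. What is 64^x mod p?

8

Shared key K = 64^11 mod 127.
64^1 ≡ 64 (mod 127)
64^2 = (64^1)^2 ≡ 64^2 = 4096 ≡ 32 (mod 127)
64^4 = (64^2)^2 ≡ 32^2 = 1024 ≡ 8 (mod 127)
64^8 = (64^4)^2 ≡ 8^2 = 64 ≡ 64 (mod 127)
64^11 = 64^8 · 64^2 · 64^1 ≡ 64 · 32 · 64 ≡ 8 (mod 127).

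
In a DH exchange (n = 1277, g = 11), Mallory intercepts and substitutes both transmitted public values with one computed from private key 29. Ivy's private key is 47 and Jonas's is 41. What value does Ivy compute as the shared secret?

Ivy receives Mallory's public value M = 11^29 mod 1277 instead of the honest one.
11^1 ≡ 11 (mod 1277)
11^2 = (11^1)^2 ≡ 11^2 = 121 ≡ 121 (mod 1277)
11^4 = (11^2)^2 ≡ 121^2 = 14641 ≡ 594 (mod 1277)
11^8 = (11^4)^2 ≡ 594^2 = 352836 ≡ 384 (mod 1277)
11^16 = (11^8)^2 ≡ 384^2 = 147456 ≡ 601 (mod 1277)
11^29 = 11^16 · 11^8 · 11^4 · 11^1 ≡ 601 · 384 · 594 · 11 ≡ 1037 (mod 1277).
So M = 1037. Ivy computes K = M^47 mod 1277.
1037^1 ≡ 1037 (mod 1277)
1037^2 = (1037^1)^2 ≡ 1037^2 = 1075369 ≡ 135 (mod 1277)
1037^4 = (1037^2)^2 ≡ 135^2 = 18225 ≡ 347 (mod 1277)
1037^8 = (1037^4)^2 ≡ 347^2 = 120409 ≡ 371 (mod 1277)
1037^16 = (1037^8)^2 ≡ 371^2 = 137641 ≡ 1002 (mod 1277)
1037^32 = (1037^16)^2 ≡ 1002^2 = 1004004 ≡ 282 (mod 1277)
1037^47 = 1037^32 · 1037^8 · 1037^4 · 1037^2 · 1037^1 ≡ 282 · 371 · 347 · 135 · 1037 ≡ 802 (mod 1277).

802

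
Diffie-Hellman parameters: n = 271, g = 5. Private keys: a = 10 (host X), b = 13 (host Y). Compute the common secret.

Host Y sends B = g^b mod n = 5^13 mod 271.
5^1 ≡ 5 (mod 271)
5^2 = (5^1)^2 ≡ 5^2 = 25 ≡ 25 (mod 271)
5^4 = (5^2)^2 ≡ 25^2 = 625 ≡ 83 (mod 271)
5^8 = (5^4)^2 ≡ 83^2 = 6889 ≡ 114 (mod 271)
5^13 = 5^8 · 5^4 · 5^1 ≡ 114 · 83 · 5 ≡ 156 (mod 271).
So B = 156. Host X then computes K = B^a mod n = 156^10 mod 271.
156^1 ≡ 156 (mod 271)
156^2 = (156^1)^2 ≡ 156^2 = 24336 ≡ 217 (mod 271)
156^4 = (156^2)^2 ≡ 217^2 = 47089 ≡ 206 (mod 271)
156^8 = (156^4)^2 ≡ 206^2 = 42436 ≡ 160 (mod 271)
156^10 = 156^8 · 156^2 ≡ 160 · 217 ≡ 32 (mod 271).

32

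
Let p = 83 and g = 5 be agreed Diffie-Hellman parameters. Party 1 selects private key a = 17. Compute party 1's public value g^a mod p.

76

Public value = 5^17 mod 83.
5^1 ≡ 5 (mod 83)
5^2 = (5^1)^2 ≡ 5^2 = 25 ≡ 25 (mod 83)
5^4 = (5^2)^2 ≡ 25^2 = 625 ≡ 44 (mod 83)
5^8 = (5^4)^2 ≡ 44^2 = 1936 ≡ 27 (mod 83)
5^16 = (5^8)^2 ≡ 27^2 = 729 ≡ 65 (mod 83)
5^17 = 5^16 · 5^1 ≡ 65 · 5 ≡ 76 (mod 83).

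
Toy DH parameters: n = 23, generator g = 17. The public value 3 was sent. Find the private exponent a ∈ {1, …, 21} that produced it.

18

Try successive powers of 17 modulo 23:
17^1 ≡ 17
17^2 ≡ 13
17^3 ≡ 14
17^4 ≡ 8
17^5 ≡ 21
17^6 ≡ 12
17^7 ≡ 20
17^8 ≡ 18
17^9 ≡ 7
17^10 ≡ 4
17^11 ≡ 22
17^12 ≡ 6
17^13 ≡ 10
17^14 ≡ 9
17^15 ≡ 15
17^16 ≡ 2
17^17 ≡ 11
17^18 ≡ 3
Found: a = 18.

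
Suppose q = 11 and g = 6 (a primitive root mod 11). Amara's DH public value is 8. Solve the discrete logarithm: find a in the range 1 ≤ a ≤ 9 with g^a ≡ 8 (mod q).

7

Try successive powers of 6 modulo 11:
6^1 ≡ 6
6^2 ≡ 3
6^3 ≡ 7
6^4 ≡ 9
6^5 ≡ 10
6^6 ≡ 5
6^7 ≡ 8
Found: a = 7.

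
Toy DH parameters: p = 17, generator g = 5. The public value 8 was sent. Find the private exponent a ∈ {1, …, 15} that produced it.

2

Try successive powers of 5 modulo 17:
5^1 ≡ 5
5^2 ≡ 8
Found: a = 2.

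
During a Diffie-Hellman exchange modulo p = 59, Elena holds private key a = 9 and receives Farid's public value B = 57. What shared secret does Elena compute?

Shared key K = 57^9 mod 59.
57^1 ≡ 57 (mod 59)
57^2 = (57^1)^2 ≡ 57^2 = 3249 ≡ 4 (mod 59)
57^4 = (57^2)^2 ≡ 4^2 = 16 ≡ 16 (mod 59)
57^8 = (57^4)^2 ≡ 16^2 = 256 ≡ 20 (mod 59)
57^9 = 57^8 · 57^1 ≡ 20 · 57 ≡ 19 (mod 59).

19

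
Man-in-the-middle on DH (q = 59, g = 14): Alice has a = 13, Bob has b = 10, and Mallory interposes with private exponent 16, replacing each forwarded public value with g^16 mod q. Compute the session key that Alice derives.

20

Alice receives Mallory's public value M = 14^16 mod 59 instead of the honest one.
14^1 ≡ 14 (mod 59)
14^2 = (14^1)^2 ≡ 14^2 = 196 ≡ 19 (mod 59)
14^4 = (14^2)^2 ≡ 19^2 = 361 ≡ 7 (mod 59)
14^8 = (14^4)^2 ≡ 7^2 = 49 ≡ 49 (mod 59)
14^16 = (14^8)^2 ≡ 49^2 = 2401 ≡ 41 (mod 59)
So M = 41. Alice computes K = M^13 mod 59.
41^1 ≡ 41 (mod 59)
41^2 = (41^1)^2 ≡ 41^2 = 1681 ≡ 29 (mod 59)
41^4 = (41^2)^2 ≡ 29^2 = 841 ≡ 15 (mod 59)
41^8 = (41^4)^2 ≡ 15^2 = 225 ≡ 48 (mod 59)
41^13 = 41^8 · 41^4 · 41^1 ≡ 48 · 15 · 41 ≡ 20 (mod 59).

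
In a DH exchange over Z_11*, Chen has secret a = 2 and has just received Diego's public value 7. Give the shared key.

5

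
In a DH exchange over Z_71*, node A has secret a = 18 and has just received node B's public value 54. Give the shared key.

57

Shared key K = 54^18 mod 71.
54^1 ≡ 54 (mod 71)
54^2 = (54^1)^2 ≡ 54^2 = 2916 ≡ 5 (mod 71)
54^4 = (54^2)^2 ≡ 5^2 = 25 ≡ 25 (mod 71)
54^8 = (54^4)^2 ≡ 25^2 = 625 ≡ 57 (mod 71)
54^16 = (54^8)^2 ≡ 57^2 = 3249 ≡ 54 (mod 71)
54^18 = 54^16 · 54^2 ≡ 54 · 5 ≡ 57 (mod 71).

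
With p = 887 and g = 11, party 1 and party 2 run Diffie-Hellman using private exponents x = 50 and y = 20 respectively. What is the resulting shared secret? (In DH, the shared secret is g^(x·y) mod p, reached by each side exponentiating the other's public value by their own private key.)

Party 2 sends B = g^y mod p = 11^20 mod 887.
11^1 ≡ 11 (mod 887)
11^2 = (11^1)^2 ≡ 11^2 = 121 ≡ 121 (mod 887)
11^4 = (11^2)^2 ≡ 121^2 = 14641 ≡ 449 (mod 887)
11^8 = (11^4)^2 ≡ 449^2 = 201601 ≡ 252 (mod 887)
11^16 = (11^8)^2 ≡ 252^2 = 63504 ≡ 527 (mod 887)
11^20 = 11^16 · 11^4 ≡ 527 · 449 ≡ 681 (mod 887).
So B = 681. Party 1 then computes K = B^x mod p = 681^50 mod 887.
681^1 ≡ 681 (mod 887)
681^2 = (681^1)^2 ≡ 681^2 = 463761 ≡ 747 (mod 887)
681^4 = (681^2)^2 ≡ 747^2 = 558009 ≡ 86 (mod 887)
681^8 = (681^4)^2 ≡ 86^2 = 7396 ≡ 300 (mod 887)
681^16 = (681^8)^2 ≡ 300^2 = 90000 ≡ 413 (mod 887)
681^32 = (681^16)^2 ≡ 413^2 = 170569 ≡ 265 (mod 887)
681^50 = 681^32 · 681^16 · 681^2 ≡ 265 · 413 · 747 ≡ 625 (mod 887).

625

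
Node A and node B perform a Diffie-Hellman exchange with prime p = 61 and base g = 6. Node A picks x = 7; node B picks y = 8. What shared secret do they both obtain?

Node A sends A = g^x mod p = 6^7 mod 61.
6^1 ≡ 6 (mod 61)
6^2 = (6^1)^2 ≡ 6^2 = 36 ≡ 36 (mod 61)
6^4 = (6^2)^2 ≡ 36^2 = 1296 ≡ 15 (mod 61)
6^7 = 6^4 · 6^2 · 6^1 ≡ 15 · 36 · 6 ≡ 7 (mod 61).
So A = 7. Node B then computes K = A^y mod p = 7^8 mod 61.
7^1 ≡ 7 (mod 61)
7^2 = (7^1)^2 ≡ 7^2 = 49 ≡ 49 (mod 61)
7^4 = (7^2)^2 ≡ 49^2 = 2401 ≡ 22 (mod 61)
7^8 = (7^4)^2 ≡ 22^2 = 484 ≡ 57 (mod 61)

57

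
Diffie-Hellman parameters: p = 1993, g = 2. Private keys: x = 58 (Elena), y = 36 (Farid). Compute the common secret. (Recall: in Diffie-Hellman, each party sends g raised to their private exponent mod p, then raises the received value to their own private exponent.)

Elena sends A = g^x mod p = 2^58 mod 1993.
2^1 ≡ 2 (mod 1993)
2^2 = (2^1)^2 ≡ 2^2 = 4 ≡ 4 (mod 1993)
2^4 = (2^2)^2 ≡ 4^2 = 16 ≡ 16 (mod 1993)
2^8 = (2^4)^2 ≡ 16^2 = 256 ≡ 256 (mod 1993)
2^16 = (2^8)^2 ≡ 256^2 = 65536 ≡ 1760 (mod 1993)
2^32 = (2^16)^2 ≡ 1760^2 = 3097600 ≡ 478 (mod 1993)
2^58 = 2^32 · 2^16 · 2^8 · 2^2 ≡ 478 · 1760 · 256 · 4 ≡ 456 (mod 1993).
So A = 456. Farid then computes K = A^y mod p = 456^36 mod 1993.
456^1 ≡ 456 (mod 1993)
456^2 = (456^1)^2 ≡ 456^2 = 207936 ≡ 664 (mod 1993)
456^4 = (456^2)^2 ≡ 664^2 = 440896 ≡ 443 (mod 1993)
456^8 = (456^4)^2 ≡ 443^2 = 196249 ≡ 935 (mod 1993)
456^16 = (456^8)^2 ≡ 935^2 = 874225 ≡ 1291 (mod 1993)
456^32 = (456^16)^2 ≡ 1291^2 = 1666681 ≡ 533 (mod 1993)
456^36 = 456^32 · 456^4 ≡ 533 · 443 ≡ 945 (mod 1993).

945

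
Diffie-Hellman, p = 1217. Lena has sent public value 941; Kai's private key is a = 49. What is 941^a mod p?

922

Shared key K = 941^49 mod 1217.
941^1 ≡ 941 (mod 1217)
941^2 = (941^1)^2 ≡ 941^2 = 885481 ≡ 722 (mod 1217)
941^4 = (941^2)^2 ≡ 722^2 = 521284 ≡ 408 (mod 1217)
941^8 = (941^4)^2 ≡ 408^2 = 166464 ≡ 952 (mod 1217)
941^16 = (941^8)^2 ≡ 952^2 = 906304 ≡ 856 (mod 1217)
941^32 = (941^16)^2 ≡ 856^2 = 732736 ≡ 102 (mod 1217)
941^49 = 941^32 · 941^16 · 941^1 ≡ 102 · 856 · 941 ≡ 922 (mod 1217).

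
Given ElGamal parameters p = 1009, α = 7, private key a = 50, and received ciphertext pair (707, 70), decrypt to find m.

909

Shared mask s = c₁^a mod p = 707^50 mod 1009.
707^1 ≡ 707 (mod 1009)
707^2 = (707^1)^2 ≡ 707^2 = 499849 ≡ 394 (mod 1009)
707^4 = (707^2)^2 ≡ 394^2 = 155236 ≡ 859 (mod 1009)
707^8 = (707^4)^2 ≡ 859^2 = 737881 ≡ 302 (mod 1009)
707^16 = (707^8)^2 ≡ 302^2 = 91204 ≡ 394 (mod 1009)
707^32 = (707^16)^2 ≡ 394^2 = 155236 ≡ 859 (mod 1009)
707^50 = 707^32 · 707^16 · 707^2 ≡ 859 · 394 · 394 ≡ 302 (mod 1009).
So s = 302; s⁻¹ ≡ 431 (mod 1009).
m = c₂ · s⁻¹ mod 1009 = 70 · 431 mod 1009 = 909.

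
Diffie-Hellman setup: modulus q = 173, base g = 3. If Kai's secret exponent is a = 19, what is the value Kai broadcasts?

Public value = 3^19 (mod 173).
3^1 ≡ 3 (mod 173)
3^2 = (3^1)^2 ≡ 3^2 = 9 ≡ 9 (mod 173)
3^4 = (3^2)^2 ≡ 9^2 = 81 ≡ 81 (mod 173)
3^8 = (3^4)^2 ≡ 81^2 = 6561 ≡ 160 (mod 173)
3^16 = (3^8)^2 ≡ 160^2 = 25600 ≡ 169 (mod 173)
3^19 = 3^16 · 3^2 · 3^1 ≡ 169 · 9 · 3 ≡ 65 (mod 173).

65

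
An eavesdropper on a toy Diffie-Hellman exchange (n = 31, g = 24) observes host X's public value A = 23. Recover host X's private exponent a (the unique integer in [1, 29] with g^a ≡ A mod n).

Try successive powers of 24 modulo 31:
24^1 ≡ 24
24^2 ≡ 18
24^3 ≡ 29
24^4 ≡ 14
24^5 ≡ 26
24^6 ≡ 4
24^7 ≡ 3
24^8 ≡ 10
24^9 ≡ 23
Found: a = 9.

9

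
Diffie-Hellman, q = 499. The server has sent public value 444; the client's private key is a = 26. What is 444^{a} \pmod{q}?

Shared key K = 444^26 mod 499.
444^1 ≡ 444 (mod 499)
444^2 = (444^1)^2 ≡ 444^2 = 197136 ≡ 31 (mod 499)
444^4 = (444^2)^2 ≡ 31^2 = 961 ≡ 462 (mod 499)
444^8 = (444^4)^2 ≡ 462^2 = 213444 ≡ 371 (mod 499)
444^16 = (444^8)^2 ≡ 371^2 = 137641 ≡ 416 (mod 499)
444^26 = 444^16 · 444^8 · 444^2 ≡ 416 · 371 · 31 ≡ 4 (mod 499).

4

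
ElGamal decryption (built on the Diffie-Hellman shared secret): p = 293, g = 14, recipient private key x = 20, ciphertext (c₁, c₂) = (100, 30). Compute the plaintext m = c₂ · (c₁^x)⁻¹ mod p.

204

Shared mask s = c₁^x mod p = 100^20 mod 293.
100^1 ≡ 100 (mod 293)
100^2 = (100^1)^2 ≡ 100^2 = 10000 ≡ 38 (mod 293)
100^4 = (100^2)^2 ≡ 38^2 = 1444 ≡ 272 (mod 293)
100^8 = (100^4)^2 ≡ 272^2 = 73984 ≡ 148 (mod 293)
100^16 = (100^8)^2 ≡ 148^2 = 21904 ≡ 222 (mod 293)
100^20 = 100^16 · 100^4 ≡ 222 · 272 ≡ 26 (mod 293).
So s = 26; s⁻¹ ≡ 124 (mod 293).
m = c₂ · s⁻¹ mod 293 = 30 · 124 mod 293 = 204.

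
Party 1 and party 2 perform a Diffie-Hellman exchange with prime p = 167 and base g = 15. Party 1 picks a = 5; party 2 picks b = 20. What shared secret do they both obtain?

Party 1 sends A = g^a mod p = 15^5 mod 167.
15^1 ≡ 15 (mod 167)
15^2 = (15^1)^2 ≡ 15^2 = 225 ≡ 58 (mod 167)
15^4 = (15^2)^2 ≡ 58^2 = 3364 ≡ 24 (mod 167)
15^5 = 15^4 · 15^1 ≡ 24 · 15 ≡ 26 (mod 167).
So A = 26. Party 2 then computes K = A^b mod p = 26^20 mod 167.
26^1 ≡ 26 (mod 167)
26^2 = (26^1)^2 ≡ 26^2 = 676 ≡ 8 (mod 167)
26^4 = (26^2)^2 ≡ 8^2 = 64 ≡ 64 (mod 167)
26^8 = (26^4)^2 ≡ 64^2 = 4096 ≡ 88 (mod 167)
26^16 = (26^8)^2 ≡ 88^2 = 7744 ≡ 62 (mod 167)
26^20 = 26^16 · 26^4 ≡ 62 · 64 ≡ 127 (mod 167).

127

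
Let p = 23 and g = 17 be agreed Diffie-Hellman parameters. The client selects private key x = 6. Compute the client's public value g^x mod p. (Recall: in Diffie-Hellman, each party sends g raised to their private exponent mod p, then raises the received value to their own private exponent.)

12

Public value = 17^6 mod 23.
17^1 ≡ 17 (mod 23)
17^2 = (17^1)^2 ≡ 17^2 = 289 ≡ 13 (mod 23)
17^4 = (17^2)^2 ≡ 13^2 = 169 ≡ 8 (mod 23)
17^6 = 17^4 · 17^2 ≡ 8 · 13 ≡ 12 (mod 23).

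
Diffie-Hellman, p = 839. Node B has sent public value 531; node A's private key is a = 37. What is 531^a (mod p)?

Shared key K = 531^37 mod 839.
531^1 ≡ 531 (mod 839)
531^2 = (531^1)^2 ≡ 531^2 = 281961 ≡ 57 (mod 839)
531^4 = (531^2)^2 ≡ 57^2 = 3249 ≡ 732 (mod 839)
531^8 = (531^4)^2 ≡ 732^2 = 535824 ≡ 542 (mod 839)
531^16 = (531^8)^2 ≡ 542^2 = 293764 ≡ 114 (mod 839)
531^32 = (531^16)^2 ≡ 114^2 = 12996 ≡ 411 (mod 839)
531^37 = 531^32 · 531^4 · 531^1 ≡ 411 · 732 · 531 ≡ 100 (mod 839).

100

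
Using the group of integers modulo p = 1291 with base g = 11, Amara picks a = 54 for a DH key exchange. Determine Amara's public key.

558

Public value = 11^54 (mod 1291).
11^1 ≡ 11 (mod 1291)
11^2 = (11^1)^2 ≡ 11^2 = 121 ≡ 121 (mod 1291)
11^4 = (11^2)^2 ≡ 121^2 = 14641 ≡ 440 (mod 1291)
11^8 = (11^4)^2 ≡ 440^2 = 193600 ≡ 1241 (mod 1291)
11^16 = (11^8)^2 ≡ 1241^2 = 1540081 ≡ 1209 (mod 1291)
11^32 = (11^16)^2 ≡ 1209^2 = 1461681 ≡ 269 (mod 1291)
11^54 = 11^32 · 11^16 · 11^4 · 11^2 ≡ 269 · 1209 · 440 · 121 ≡ 558 (mod 1291).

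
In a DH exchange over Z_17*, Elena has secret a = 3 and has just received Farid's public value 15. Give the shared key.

Shared key K = 15^3 mod 17.
15^1 ≡ 15 (mod 17)
15^2 = (15^1)^2 ≡ 15^2 = 225 ≡ 4 (mod 17)
15^3 = 15^2 · 15^1 ≡ 4 · 15 ≡ 9 (mod 17).

9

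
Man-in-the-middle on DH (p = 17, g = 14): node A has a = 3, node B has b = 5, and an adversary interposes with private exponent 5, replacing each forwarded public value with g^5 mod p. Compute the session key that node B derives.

Node B receives an adversary's public value M = 14^5 mod 17 instead of the honest one.
14^1 ≡ 14 (mod 17)
14^2 = (14^1)^2 ≡ 14^2 = 196 ≡ 9 (mod 17)
14^4 = (14^2)^2 ≡ 9^2 = 81 ≡ 13 (mod 17)
14^5 = 14^4 · 14^1 ≡ 13 · 14 ≡ 12 (mod 17).
So M = 12. Node B computes K = M^5 mod 17.
12^1 ≡ 12 (mod 17)
12^2 = (12^1)^2 ≡ 12^2 = 144 ≡ 8 (mod 17)
12^4 = (12^2)^2 ≡ 8^2 = 64 ≡ 13 (mod 17)
12^5 = 12^4 · 12^1 ≡ 13 · 12 ≡ 3 (mod 17).

3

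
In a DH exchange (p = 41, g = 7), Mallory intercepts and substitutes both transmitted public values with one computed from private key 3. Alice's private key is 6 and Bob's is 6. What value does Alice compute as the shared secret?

5

Alice receives Mallory's public value M = 7^3 mod 41 instead of the honest one.
7^1 ≡ 7 (mod 41)
7^2 = (7^1)^2 ≡ 7^2 = 49 ≡ 8 (mod 41)
7^3 = 7^2 · 7^1 ≡ 8 · 7 ≡ 15 (mod 41).
So M = 15. Alice computes K = M^6 mod 41.
15^1 ≡ 15 (mod 41)
15^2 = (15^1)^2 ≡ 15^2 = 225 ≡ 20 (mod 41)
15^4 = (15^2)^2 ≡ 20^2 = 400 ≡ 31 (mod 41)
15^6 = 15^4 · 15^2 ≡ 31 · 20 ≡ 5 (mod 41).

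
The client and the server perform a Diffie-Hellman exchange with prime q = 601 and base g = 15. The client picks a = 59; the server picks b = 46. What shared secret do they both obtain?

The server sends B = g^b mod q = 15^46 mod 601.
15^1 ≡ 15 (mod 601)
15^2 = (15^1)^2 ≡ 15^2 = 225 ≡ 225 (mod 601)
15^4 = (15^2)^2 ≡ 225^2 = 50625 ≡ 141 (mod 601)
15^8 = (15^4)^2 ≡ 141^2 = 19881 ≡ 48 (mod 601)
15^16 = (15^8)^2 ≡ 48^2 = 2304 ≡ 501 (mod 601)
15^32 = (15^16)^2 ≡ 501^2 = 251001 ≡ 384 (mod 601)
15^46 = 15^32 · 15^8 · 15^4 · 15^2 ≡ 384 · 48 · 141 · 225 ≡ 230 (mod 601).
So B = 230. The client then computes K = B^a mod q = 230^59 mod 601.
230^1 ≡ 230 (mod 601)
230^2 = (230^1)^2 ≡ 230^2 = 52900 ≡ 12 (mod 601)
230^4 = (230^2)^2 ≡ 12^2 = 144 ≡ 144 (mod 601)
230^8 = (230^4)^2 ≡ 144^2 = 20736 ≡ 302 (mod 601)
230^16 = (230^8)^2 ≡ 302^2 = 91204 ≡ 453 (mod 601)
230^32 = (230^16)^2 ≡ 453^2 = 205209 ≡ 268 (mod 601)
230^59 = 230^32 · 230^16 · 230^8 · 230^2 · 230^1 ≡ 268 · 453 · 302 · 12 · 230 ≡ 467 (mod 601).

467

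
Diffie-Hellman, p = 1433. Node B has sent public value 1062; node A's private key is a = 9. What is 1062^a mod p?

Shared key K = 1062^9 mod 1433.
1062^1 ≡ 1062 (mod 1433)
1062^2 = (1062^1)^2 ≡ 1062^2 = 1127844 ≡ 73 (mod 1433)
1062^4 = (1062^2)^2 ≡ 73^2 = 5329 ≡ 1030 (mod 1433)
1062^8 = (1062^4)^2 ≡ 1030^2 = 1060900 ≡ 480 (mod 1433)
1062^9 = 1062^8 · 1062^1 ≡ 480 · 1062 ≡ 1045 (mod 1433).

1045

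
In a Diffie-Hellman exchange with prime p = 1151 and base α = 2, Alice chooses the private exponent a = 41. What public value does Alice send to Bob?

Public value = 2^41 mod 1151.
2^1 ≡ 2 (mod 1151)
2^2 = (2^1)^2 ≡ 2^2 = 4 ≡ 4 (mod 1151)
2^4 = (2^2)^2 ≡ 4^2 = 16 ≡ 16 (mod 1151)
2^8 = (2^4)^2 ≡ 16^2 = 256 ≡ 256 (mod 1151)
2^16 = (2^8)^2 ≡ 256^2 = 65536 ≡ 1080 (mod 1151)
2^32 = (2^16)^2 ≡ 1080^2 = 1166400 ≡ 437 (mod 1151)
2^41 = 2^32 · 2^8 · 2^1 ≡ 437 · 256 · 2 ≡ 450 (mod 1151).

450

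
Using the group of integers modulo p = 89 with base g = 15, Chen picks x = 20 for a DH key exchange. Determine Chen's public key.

Public value = 15^20 (mod 89).
15^1 ≡ 15 (mod 89)
15^2 = (15^1)^2 ≡ 15^2 = 225 ≡ 47 (mod 89)
15^4 = (15^2)^2 ≡ 47^2 = 2209 ≡ 73 (mod 89)
15^8 = (15^4)^2 ≡ 73^2 = 5329 ≡ 78 (mod 89)
15^16 = (15^8)^2 ≡ 78^2 = 6084 ≡ 32 (mod 89)
15^20 = 15^16 · 15^4 ≡ 32 · 73 ≡ 22 (mod 89).

22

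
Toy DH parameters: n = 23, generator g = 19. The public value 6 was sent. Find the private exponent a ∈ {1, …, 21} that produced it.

Try successive powers of 19 modulo 23:
19^1 ≡ 19
19^2 ≡ 16
19^3 ≡ 5
19^4 ≡ 3
19^5 ≡ 11
19^6 ≡ 2
19^7 ≡ 15
19^8 ≡ 9
19^9 ≡ 10
19^10 ≡ 6
Found: a = 10.

10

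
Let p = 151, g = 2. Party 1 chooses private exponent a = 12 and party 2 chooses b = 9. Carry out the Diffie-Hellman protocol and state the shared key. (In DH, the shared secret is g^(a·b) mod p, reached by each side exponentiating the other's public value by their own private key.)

8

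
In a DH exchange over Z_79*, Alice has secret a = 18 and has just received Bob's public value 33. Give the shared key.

22

Shared key K = 33^18 mod 79.
33^1 ≡ 33 (mod 79)
33^2 = (33^1)^2 ≡ 33^2 = 1089 ≡ 62 (mod 79)
33^4 = (33^2)^2 ≡ 62^2 = 3844 ≡ 52 (mod 79)
33^8 = (33^4)^2 ≡ 52^2 = 2704 ≡ 18 (mod 79)
33^16 = (33^8)^2 ≡ 18^2 = 324 ≡ 8 (mod 79)
33^18 = 33^16 · 33^2 ≡ 8 · 62 ≡ 22 (mod 79).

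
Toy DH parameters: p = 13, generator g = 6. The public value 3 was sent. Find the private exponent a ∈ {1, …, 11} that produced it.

8

Try successive powers of 6 modulo 13:
6^1 ≡ 6
6^2 ≡ 10
6^3 ≡ 8
6^4 ≡ 9
6^5 ≡ 2
6^6 ≡ 12
6^7 ≡ 7
6^8 ≡ 3
Found: a = 8.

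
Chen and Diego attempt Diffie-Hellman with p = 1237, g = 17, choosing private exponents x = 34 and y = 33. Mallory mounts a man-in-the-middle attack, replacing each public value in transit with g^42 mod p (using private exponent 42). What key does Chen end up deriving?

Chen receives Mallory's public value M = 17^42 mod 1237 instead of the honest one.
17^1 ≡ 17 (mod 1237)
17^2 = (17^1)^2 ≡ 17^2 = 289 ≡ 289 (mod 1237)
17^4 = (17^2)^2 ≡ 289^2 = 83521 ≡ 642 (mod 1237)
17^8 = (17^4)^2 ≡ 642^2 = 412164 ≡ 243 (mod 1237)
17^16 = (17^8)^2 ≡ 243^2 = 59049 ≡ 910 (mod 1237)
17^32 = (17^16)^2 ≡ 910^2 = 828100 ≡ 547 (mod 1237)
17^42 = 17^32 · 17^8 · 17^2 ≡ 547 · 243 · 289 ≡ 371 (mod 1237).
So M = 371. Chen computes K = M^34 mod 1237.
371^1 ≡ 371 (mod 1237)
371^2 = (371^1)^2 ≡ 371^2 = 137641 ≡ 334 (mod 1237)
371^4 = (371^2)^2 ≡ 334^2 = 111556 ≡ 226 (mod 1237)
371^8 = (371^4)^2 ≡ 226^2 = 51076 ≡ 359 (mod 1237)
371^16 = (371^8)^2 ≡ 359^2 = 128881 ≡ 233 (mod 1237)
371^32 = (371^16)^2 ≡ 233^2 = 54289 ≡ 1098 (mod 1237)
371^34 = 371^32 · 371^2 ≡ 1098 · 334 ≡ 580 (mod 1237).

580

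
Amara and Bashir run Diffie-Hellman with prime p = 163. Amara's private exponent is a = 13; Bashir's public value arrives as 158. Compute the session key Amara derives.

126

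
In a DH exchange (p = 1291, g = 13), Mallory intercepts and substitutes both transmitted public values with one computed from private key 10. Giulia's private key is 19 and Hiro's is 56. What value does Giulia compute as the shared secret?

405

Giulia receives Mallory's public value M = 13^10 mod 1291 instead of the honest one.
13^1 ≡ 13 (mod 1291)
13^2 = (13^1)^2 ≡ 13^2 = 169 ≡ 169 (mod 1291)
13^4 = (13^2)^2 ≡ 169^2 = 28561 ≡ 159 (mod 1291)
13^8 = (13^4)^2 ≡ 159^2 = 25281 ≡ 752 (mod 1291)
13^10 = 13^8 · 13^2 ≡ 752 · 169 ≡ 570 (mod 1291).
So M = 570. Giulia computes K = M^19 mod 1291.
570^1 ≡ 570 (mod 1291)
570^2 = (570^1)^2 ≡ 570^2 = 324900 ≡ 859 (mod 1291)
570^4 = (570^2)^2 ≡ 859^2 = 737881 ≡ 720 (mod 1291)
570^8 = (570^4)^2 ≡ 720^2 = 518400 ≡ 709 (mod 1291)
570^16 = (570^8)^2 ≡ 709^2 = 502681 ≡ 482 (mod 1291)
570^19 = 570^16 · 570^2 · 570^1 ≡ 482 · 859 · 570 ≡ 405 (mod 1291).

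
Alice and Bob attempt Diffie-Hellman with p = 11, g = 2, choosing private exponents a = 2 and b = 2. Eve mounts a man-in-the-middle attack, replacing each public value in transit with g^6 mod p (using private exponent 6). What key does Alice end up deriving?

4

Alice receives Eve's public value M = 2^6 mod 11 instead of the honest one.
2^1 ≡ 2 (mod 11)
2^2 = (2^1)^2 ≡ 2^2 = 4 ≡ 4 (mod 11)
2^4 = (2^2)^2 ≡ 4^2 = 16 ≡ 5 (mod 11)
2^6 = 2^4 · 2^2 ≡ 5 · 4 ≡ 9 (mod 11).
So M = 9. Alice computes K = M^2 mod 11.
9^1 ≡ 9 (mod 11)
9^2 = (9^1)^2 ≡ 9^2 = 81 ≡ 4 (mod 11)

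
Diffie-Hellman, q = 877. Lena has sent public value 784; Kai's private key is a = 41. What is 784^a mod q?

Shared key K = 784^41 mod 877.
784^1 ≡ 784 (mod 877)
784^2 = (784^1)^2 ≡ 784^2 = 614656 ≡ 756 (mod 877)
784^4 = (784^2)^2 ≡ 756^2 = 571536 ≡ 609 (mod 877)
784^8 = (784^4)^2 ≡ 609^2 = 370881 ≡ 787 (mod 877)
784^16 = (784^8)^2 ≡ 787^2 = 619369 ≡ 207 (mod 877)
784^32 = (784^16)^2 ≡ 207^2 = 42849 ≡ 753 (mod 877)
784^41 = 784^32 · 784^8 · 784^1 ≡ 753 · 787 · 784 ≡ 488 (mod 877).

488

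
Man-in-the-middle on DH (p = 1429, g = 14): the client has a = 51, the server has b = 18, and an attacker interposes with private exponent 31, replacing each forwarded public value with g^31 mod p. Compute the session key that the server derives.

206

The server receives an attacker's public value M = 14^31 mod 1429 instead of the honest one.
14^1 ≡ 14 (mod 1429)
14^2 = (14^1)^2 ≡ 14^2 = 196 ≡ 196 (mod 1429)
14^4 = (14^2)^2 ≡ 196^2 = 38416 ≡ 1262 (mod 1429)
14^8 = (14^4)^2 ≡ 1262^2 = 1592644 ≡ 738 (mod 1429)
14^16 = (14^8)^2 ≡ 738^2 = 544644 ≡ 195 (mod 1429)
14^31 = 14^16 · 14^8 · 14^4 · 14^2 · 14^1 ≡ 195 · 738 · 1262 · 196 · 14 ≡ 1185 (mod 1429).
So M = 1185. The server computes K = M^18 mod 1429.
1185^1 ≡ 1185 (mod 1429)
1185^2 = (1185^1)^2 ≡ 1185^2 = 1404225 ≡ 947 (mod 1429)
1185^4 = (1185^2)^2 ≡ 947^2 = 896809 ≡ 826 (mod 1429)
1185^8 = (1185^4)^2 ≡ 826^2 = 682276 ≡ 643 (mod 1429)
1185^16 = (1185^8)^2 ≡ 643^2 = 413449 ≡ 468 (mod 1429)
1185^18 = 1185^16 · 1185^2 ≡ 468 · 947 ≡ 206 (mod 1429).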